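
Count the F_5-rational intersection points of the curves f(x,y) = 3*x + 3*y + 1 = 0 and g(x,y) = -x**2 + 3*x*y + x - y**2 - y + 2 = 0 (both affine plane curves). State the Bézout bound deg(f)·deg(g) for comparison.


Common zeros: {(0, 3)}; count = 1; Bézout bound = 2.

deg(f) = 1, deg(g) = 2, so Bézout bound = 2.
Scan x ∈ F_5. For each x, list the y ∈ F_5 with f(x, y) ≡ 0 and those with g(x, y) ≡ 0 (mod 5); the common zeros in that column are the intersection.
  x = 0: f ≡ 0 at y ∈ {3}; g ≡ 0 at y ∈ {1, 3}; common: {3}.
  x = 1: f ≡ 0 at y ∈ {2}; g ≡ 0 at y ∈ ∅; common: ∅.
  x = 2: f ≡ 0 at y ∈ {1}; g ≡ 0 at y ∈ {0}; common: ∅.
  x = 3: f ≡ 0 at y ∈ {0}; g ≡ 0 at y ∈ ∅; common: ∅.
  x = 4: f ≡ 0 at y ∈ {4}; g ≡ 0 at y ∈ {0, 1}; common: ∅.
Collecting: common zeros = {(0, 3)}, so the count is 1.
Comparison with the Bézout bound: 1 ≤ 2 = deg(f)·deg(g), as expected for curves with no common component (the affine F_5-count falls short of the bound because intersections may lie at infinity, over extension fields, or carry multiplicity).


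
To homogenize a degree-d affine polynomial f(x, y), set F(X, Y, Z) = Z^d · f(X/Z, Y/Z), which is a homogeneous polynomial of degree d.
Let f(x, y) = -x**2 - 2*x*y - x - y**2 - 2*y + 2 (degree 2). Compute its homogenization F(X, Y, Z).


F(X, Y, Z) = -X**2 - 2*X*Y - X*Z - Y**2 - 2*Y*Z + 2*Z**2

deg(f) = 2.
Substitute x = X/Z, y = Y/Z into f, then multiply by Z^2.
  monomial -1·x^2·y^0 ↦ -1·X^2·Y^0·Z^0.
  monomial -2·x^1·y^1 ↦ -2·X^1·Y^1·Z^0.
  monomial -1·x^1·y^0 ↦ -1·X^1·Y^0·Z^1.
  monomial -1·x^0·y^2 ↦ -1·X^0·Y^2·Z^0.
  monomial -2·x^0·y^1 ↦ -2·X^0·Y^1·Z^1.
  monomial 2·x^0·y^0 ↦ 2·X^0·Y^0·Z^2.
Collecting: F(X, Y, Z) = -X**2 - 2*X*Y - X*Z - Y**2 - 2*Y*Z + 2*Z**2.


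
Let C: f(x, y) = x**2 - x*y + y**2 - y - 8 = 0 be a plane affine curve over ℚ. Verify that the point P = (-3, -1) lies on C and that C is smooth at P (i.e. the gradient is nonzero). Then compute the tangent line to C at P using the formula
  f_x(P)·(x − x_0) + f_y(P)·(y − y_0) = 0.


Tangent line at P: -5*x - 15 = 0.

Step 1: f(-3, -1) = 0, so P lies on C.
Step 2: partial derivatives
  f_x(x, y) = 2*x - y, f_y(x, y) = -x + 2*y - 1.
  f_x(P) = -5, f_y(P) = 0 (gradient nonzero, so P is smooth).
Step 3: tangent line at P: -5·(x − -3) + 0·(y − -1) = 0.
Expanding: -5*x - 15 = 0.


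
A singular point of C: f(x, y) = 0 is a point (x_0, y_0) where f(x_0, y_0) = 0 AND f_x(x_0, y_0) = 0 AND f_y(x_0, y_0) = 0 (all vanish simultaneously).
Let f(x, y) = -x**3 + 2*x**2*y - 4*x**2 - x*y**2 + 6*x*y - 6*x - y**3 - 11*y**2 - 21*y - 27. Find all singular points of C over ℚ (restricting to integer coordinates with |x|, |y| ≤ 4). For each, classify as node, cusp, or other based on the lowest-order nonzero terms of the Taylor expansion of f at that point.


Singular points: {(-3, -3)}; classification: node.

Compute partial derivatives:
  f_x = -3*x**2 + 4*x*y - 8*x - y**2 + 6*y - 6.
  f_y = 2*x**2 - 2*x*y + 6*x - 3*y**2 - 22*y - 21.
Scan x_0 ∈ {−4, ..., 4}. For each x_0, f_y(x_0, y) is a polynomial in y; find its integer roots y ∈ {−4, ..., 4}, then test f_x and f at those candidates.
  x = -4: f_y(-4, y) = -3*y**2 - 14*y - 13; no integer root y with |y| ≤ 4.
  x = -3: f_y(-3, y) = -3*y**2 - 16*y - 21; vanishes at y ∈ {-3}. (-3, -3): f_x = 0, f = 0 — SINGULAR.
  x = -2: f_y(-2, y) = -3*y**2 - 18*y - 25; no integer root y with |y| ≤ 4.
  x = -1: f_y(-1, y) = -3*y**2 - 20*y - 25; no integer root y with |y| ≤ 4.
  x = 0: f_y(0, y) = -3*y**2 - 22*y - 21; no integer root y with |y| ≤ 4.
  x = 1: f_y(1, y) = -3*y**2 - 24*y - 13; no integer root y with |y| ≤ 4.
  x = 2: f_y(2, y) = -3*y**2 - 26*y - 1; no integer root y with |y| ≤ 4.
  x = 3: f_y(3, y) = -3*y**2 - 28*y + 15; no integer root y with |y| ≤ 4.
  x = 4: f_y(4, y) = -3*y**2 - 30*y + 35; no integer root y with |y| ≤ 4.
Only singular point on the grid: (-3, -3).
Classify: substitute x = -3 + u, y = -3 + v and expand: f = -u**3 + 2*u**2*v - u**2 - u*v**2 - v**3 + v**2.
No constant or linear terms (consistent with a singular point). Quadratic part: -u**2 + v**2. Cubic part: -u**3 + 2*u**2*v - u*v**2 - v**3.
The quadratic part v**2 - u**2 = (v − u)(v + u) splits into two distinct linear factors, so there are two distinct tangent lines y − -3 = ±(x − -3) — this is a node (ordinary double point).
Classification: node.


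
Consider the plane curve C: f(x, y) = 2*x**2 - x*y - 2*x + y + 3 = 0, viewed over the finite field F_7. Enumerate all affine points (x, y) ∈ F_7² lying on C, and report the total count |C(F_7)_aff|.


Affine F_7-points: {(0, 4), (2, 0), (3, 4), (4, 2), (5, 2), (6, 0)}; count = 6.

For each of the 49 pairs (x, y) ∈ F_7², evaluate f(x, y) mod 7. Record the zeros.
  x = 0: [0↦3, 1↦4, 2↦5, 3↦6, 4↦0, 5↦1, 6↦2]  zeros at y ∈ {4}
  x = 1: [0↦3, 1↦3, 2↦3, 3↦3, 4↦3, 5↦3, 6↦3]  zeros at y ∈ ∅
  x = 2: [0↦0, 1↦6, 2↦5, 3↦4, 4↦3, 5↦2, 6↦1]  zeros at y ∈ {0}
  x = 3: [0↦1, 1↦6, 2↦4, 3↦2, 4↦0, 5↦5, 6↦3]  zeros at y ∈ {4}
  x = 4: [0↦6, 1↦3, 2↦0, 3↦4, 4↦1, 5↦5, 6↦2]  zeros at y ∈ {2}
  x = 5: [0↦1, 1↦4, 2↦0, 3↦3, 4↦6, 5↦2, 6↦5]  zeros at y ∈ {2}
  x = 6: [0↦0, 1↦2, 2↦4, 3↦6, 4↦1, 5↦3, 6↦5]  zeros at y ∈ {0}
Collecting zeros: affine points = {(0, 4), (2, 0), (3, 4), (4, 2), (5, 2), (6, 0)}.
Total count |C(F_7)_aff| = 6.


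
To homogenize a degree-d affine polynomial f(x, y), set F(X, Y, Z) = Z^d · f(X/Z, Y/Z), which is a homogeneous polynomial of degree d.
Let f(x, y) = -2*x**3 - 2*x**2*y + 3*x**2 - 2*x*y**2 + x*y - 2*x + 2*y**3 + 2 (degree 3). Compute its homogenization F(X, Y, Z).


F(X, Y, Z) = -2*X**3 - 2*X**2*Y + 3*X**2*Z - 2*X*Y**2 + X*Y*Z - 2*X*Z**2 + 2*Y**3 + 2*Z**3

deg(f) = 3.
Substitute x = X/Z, y = Y/Z into f, then multiply by Z^3.
  monomial -2·x^3·y^0 ↦ -2·X^3·Y^0·Z^0.
  monomial -2·x^2·y^1 ↦ -2·X^2·Y^1·Z^0.
  monomial 3·x^2·y^0 ↦ 3·X^2·Y^0·Z^1.
  monomial -2·x^1·y^2 ↦ -2·X^1·Y^2·Z^0.
  monomial 1·x^1·y^1 ↦ 1·X^1·Y^1·Z^1.
  monomial -2·x^1·y^0 ↦ -2·X^1·Y^0·Z^2.
  monomial 2·x^0·y^3 ↦ 2·X^0·Y^3·Z^0.
  monomial 2·x^0·y^0 ↦ 2·X^0·Y^0·Z^3.
Collecting: F(X, Y, Z) = -2*X**3 - 2*X**2*Y + 3*X**2*Z - 2*X*Y**2 + X*Y*Z - 2*X*Z**2 + 2*Y**3 + 2*Z**3.


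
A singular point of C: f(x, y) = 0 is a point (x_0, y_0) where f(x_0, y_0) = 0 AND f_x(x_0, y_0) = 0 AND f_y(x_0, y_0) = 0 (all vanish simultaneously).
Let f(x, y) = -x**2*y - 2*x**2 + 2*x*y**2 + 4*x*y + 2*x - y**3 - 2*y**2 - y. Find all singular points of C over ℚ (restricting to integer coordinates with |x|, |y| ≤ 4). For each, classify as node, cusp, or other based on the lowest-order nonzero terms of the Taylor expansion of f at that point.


Singular points: {(0, -1)}; classification: node.

Compute partial derivatives:
  f_x = -2*x*y - 4*x + 2*y**2 + 4*y + 2.
  f_y = -x**2 + 4*x*y + 4*x - 3*y**2 - 4*y - 1.
Scan x_0 ∈ {−4, ..., 4}. For each x_0, f_y(x_0, y) is a polynomial in y; find its integer roots y ∈ {−4, ..., 4}, then test f_x and f at those candidates.
  x = -4: f_y(-4, y) = -3*y**2 - 20*y - 33; vanishes at y ∈ {-3}. (-4, -3): f_x = 0 but f = -4 ≠ 0.
  x = -3: f_y(-3, y) = -3*y**2 - 16*y - 22; no integer root y with |y| ≤ 4.
  x = -2: f_y(-2, y) = -3*y**2 - 12*y - 13; no integer root y with |y| ≤ 4.
  x = -1: f_y(-1, y) = -3*y**2 - 8*y - 6; no integer root y with |y| ≤ 4.
  x = 0: f_y(0, y) = -3*y**2 - 4*y - 1; vanishes at y ∈ {-1}. (0, -1): f_x = 0, f = 0 — SINGULAR.
  x = 1: f_y(1, y) = 2 - 3*y**2; no integer root y with |y| ≤ 4.
  x = 2: f_y(2, y) = -3*y**2 + 4*y + 3; no integer root y with |y| ≤ 4.
  x = 3: f_y(3, y) = -3*y**2 + 8*y + 2; no integer root y with |y| ≤ 4.
  x = 4: f_y(4, y) = -3*y**2 + 12*y - 1; no integer root y with |y| ≤ 4.
Only singular point on the grid: (0, -1).
Classify: substitute x = 0 + u, y = -1 + v and expand: f = -u**2*v - u**2 + 2*u*v**2 - v**3 + v**2.
No constant or linear terms (consistent with a singular point). Quadratic part: -u**2 + v**2. Cubic part: -u**2*v + 2*u*v**2 - v**3.
The quadratic part v**2 - u**2 = (v − u)(v + u) splits into two distinct linear factors, so there are two distinct tangent lines y − -1 = ±(x − 0) — this is a node (ordinary double point).
Classification: node.


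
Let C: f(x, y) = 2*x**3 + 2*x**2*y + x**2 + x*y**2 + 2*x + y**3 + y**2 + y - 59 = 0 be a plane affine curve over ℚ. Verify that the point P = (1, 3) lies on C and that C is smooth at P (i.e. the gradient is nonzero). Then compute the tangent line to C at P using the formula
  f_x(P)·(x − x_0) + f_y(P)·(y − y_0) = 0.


Tangent line at P: 31*x + 42*y - 157 = 0.

Step 1: f(1, 3) = 0, so P lies on C.
Step 2: partial derivatives
  f_x(x, y) = 6*x**2 + 4*x*y + 2*x + y**2 + 2, f_y(x, y) = 2*x**2 + 2*x*y + 3*y**2 + 2*y + 1.
  f_x(P) = 31, f_y(P) = 42 (gradient nonzero, so P is smooth).
Step 3: tangent line at P: 31·(x − 1) + 42·(y − 3) = 0.
Expanding: 31*x + 42*y - 157 = 0.


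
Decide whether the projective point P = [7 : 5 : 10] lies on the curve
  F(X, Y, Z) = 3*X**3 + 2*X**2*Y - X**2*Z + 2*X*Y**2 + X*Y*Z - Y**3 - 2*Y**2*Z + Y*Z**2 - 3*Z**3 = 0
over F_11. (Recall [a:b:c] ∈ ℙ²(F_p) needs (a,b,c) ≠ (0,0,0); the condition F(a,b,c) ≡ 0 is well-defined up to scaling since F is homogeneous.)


F(7,5,10) ≡ 1 (mod 11); P is NOT on the curve.

Evaluate F(7, 5, 10) term-by-term (mod 11).
  3*X**3 ↦ 3·343·1·1 = 1029
  2*X**2*Y ↦ 2·49·5·1 = 490
  -X**2*Z ↦ -1·49·1·10 = -490
  2*X*Y**2 ↦ 2·7·25·1 = 350
  X*Y*Z ↦ 1·7·5·10 = 350
  -Y**3 ↦ -1·1·125·1 = -125
  -2*Y**2*Z ↦ -2·1·25·10 = -500
  Y*Z**2 ↦ 1·1·5·100 = 500
  -3*Z**3 ↦ -3·1·1·1000 = -3000
Sum: F(7, 5, 10) = (1029) + (490) + (-490) + (350) + (350) + (-125) + (-500) + (500) + (-3000) = -1396.
Reducing mod 11: -1396 ≡ 1 (mod 11).
Since F(a, b, c) ≡ 1 ≠ 0 (mod 11), P does NOT lie on the curve.


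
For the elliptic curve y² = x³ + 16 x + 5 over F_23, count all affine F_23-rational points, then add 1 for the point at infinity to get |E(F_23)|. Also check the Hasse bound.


Affine points = {(4, 8), (4, 15), (5, 7), (5, 16), (6, 8), (6, 15), (7, 0), (8, 1), (8, 22), (9, 2), (9, 21), (12, 4), (12, 19), (13, 8), (13, 15), (14, 11), (14, 12), (15, 3), (15, 20)}; affine count = 19; |E(F_23)| = 20.

Discriminant check: Δ ∝ 4a³ + 27b² = 4·16³ + 27·5² = 4·4096 + 27·25 ≡ 16 (mod 23). Nonzero ⇒ E is nonsingular.
For each x ∈ F_23, compute rhs = x³ + 16·x + 5 mod 23, then count y ∈ F_23 with y² ≡ rhs.
  x = 0: rhs = 5, matching y values: none (0 points).
  x = 1: rhs = 22, matching y values: none (0 points).
  x = 2: rhs = 22, matching y values: none (0 points).
  x = 3: rhs = 11, matching y values: none (0 points).
  x = 4: rhs = 18, matching y values: 8, 15 (2 points).
  x = 5: rhs = 3, matching y values: 7, 16 (2 points).
  x = 6: rhs = 18, matching y values: 8, 15 (2 points).
  x = 7: rhs = 0, matching y values: 0 (1 points).
  x = 8: rhs = 1, matching y values: 1, 22 (2 points).
  x = 9: rhs = 4, matching y values: 2, 21 (2 points).
  x = 10: rhs = 15, matching y values: none (0 points).
  x = 11: rhs = 17, matching y values: none (0 points).
  x = 12: rhs = 16, matching y values: 4, 19 (2 points).
  x = 13: rhs = 18, matching y values: 8, 15 (2 points).
  x = 14: rhs = 6, matching y values: 11, 12 (2 points).
  x = 15: rhs = 9, matching y values: 3, 20 (2 points).
  x = 16: rhs = 10, matching y values: none (0 points).
  x = 17: rhs = 15, matching y values: none (0 points).
  x = 18: rhs = 7, matching y values: none (0 points).
  x = 19: rhs = 15, matching y values: none (0 points).
  x = 20: rhs = 22, matching y values: none (0 points).
  x = 21: rhs = 11, matching y values: none (0 points).
  x = 22: rhs = 11, matching y values: none (0 points).
Total affine count: 19.
Full point count |E(F_23)| = 19 + 1 = 20.
Hasse bound: |20 − (23+1)| = |-4| = 4 ≤ 2√23 ≈ 9.5917 ✓.


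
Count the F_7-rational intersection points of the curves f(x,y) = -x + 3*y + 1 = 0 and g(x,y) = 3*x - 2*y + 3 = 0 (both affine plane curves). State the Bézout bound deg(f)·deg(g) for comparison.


Common zeros: ∅; count = 0; Bézout bound = 1.

deg(f) = 1, deg(g) = 1, so Bézout bound = 1.
Scan x ∈ F_7. For each x, list the y ∈ F_7 with f(x, y) ≡ 0 and those with g(x, y) ≡ 0 (mod 7); the common zeros in that column are the intersection.
  x = 0: f ≡ 0 at y ∈ {2}; g ≡ 0 at y ∈ {5}; common: ∅.
  x = 1: f ≡ 0 at y ∈ {0}; g ≡ 0 at y ∈ {3}; common: ∅.
  x = 2: f ≡ 0 at y ∈ {5}; g ≡ 0 at y ∈ {1}; common: ∅.
  x = 3: f ≡ 0 at y ∈ {3}; g ≡ 0 at y ∈ {6}; common: ∅.
  x = 4: f ≡ 0 at y ∈ {1}; g ≡ 0 at y ∈ {4}; common: ∅.
  x = 5: f ≡ 0 at y ∈ {6}; g ≡ 0 at y ∈ {2}; common: ∅.
  x = 6: f ≡ 0 at y ∈ {4}; g ≡ 0 at y ∈ {0}; common: ∅.
Collecting: common zeros = ∅, so the count is 0.
Comparison with the Bézout bound: 0 ≤ 1 = deg(f)·deg(g), as expected for curves with no common component (the affine F_7-count falls short of the bound because intersections may lie at infinity, over extension fields, or carry multiplicity).


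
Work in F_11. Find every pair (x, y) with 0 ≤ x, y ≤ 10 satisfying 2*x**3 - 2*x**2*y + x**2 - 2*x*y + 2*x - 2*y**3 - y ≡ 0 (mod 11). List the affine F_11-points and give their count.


Affine F_11-points: {(0, 0), (0, 4), (0, 7), (1, 4), (2, 9), (3, 7), (3, 8), (6, 6), (7, 5), (8, 1), (8, 4), (8, 6), (9, 7), (10, 10)}; count = 14.

For each of the 121 pairs (x, y) ∈ F_11², evaluate f(x, y) mod 11. Record the zeros.
  x = 0: [0↦0, 1↦8, 2↦4, 3↦9, 4↦0, 5↦9, 6↦2, 7↦0, 8↦2, 9↦7, 10↦3]  zeros at y ∈ {0, 4, 7}
  x = 1: [0↦5, 1↦9, 2↦1, 3↦2, 4↦0, 5↦5, 6↦5, 7↦10, 8↦8, 9↦9, 10↦1]  zeros at y ∈ {4}
  x = 2: [0↦2, 1↦9, 2↦4, 3↦8, 4↦9, 5↦6, 6↦9, 7↦6, 8↦7, 9↦0, 10↦6]  zeros at y ∈ {9}
  x = 3: [0↦3, 1↦9, 2↦3, 3↦6, 4↦6, 5↦2, 6↦4, 7↦0, 8↦0, 9↦3, 10↦8]  zeros at y ∈ {7, 8}
  x = 4: [0↦9, 1↦10, 2↦10, 3↦8, 4↦3, 5↦5, 6↦2, 7↦4, 8↦10, 9↦8, 10↦8]  zeros at y ∈ ∅
  x = 5: [0↦10, 1↦2, 2↦4, 3↦4, 4↦1, 5↦5, 6↦4, 7↦8, 8↦5, 9↦5, 10↦7]  zeros at y ∈ ∅
  x = 6: [0↦7, 1↦8, 2↦8, 3↦6, 4↦1, 5↦3, 6↦0, 7↦2, 8↦8, 9↦6, 10↦6]  zeros at y ∈ {6}
  x = 7: [0↦1, 1↦7, 2↦1, 3↦4, 4↦4, 5↦0, 6↦2, 7↦9, 8↦9, 9↦1, 10↦6]  zeros at y ∈ {5}
  x = 8: [0↦4, 1↦0, 2↦6, 3↦10, 4↦0, 5↦8, 6↦0, 7↦8, 8↦9, 9↦2, 10↦8]  zeros at y ∈ {1, 4, 6}
  x = 9: [0↦6, 1↦10, 2↦2, 3↦3, 4↦1, 5↦6, 6↦6, 7↦0, 8↦9, 9↦10, 10↦2]  zeros at y ∈ {7}
  x = 10: [0↦8, 1↦5, 2↦1, 3↦6, 4↦8, 5↦6, 6↦10, 7↦8, 8↦10, 9↦4, 10↦0]  zeros at y ∈ {10}
Collecting zeros: affine points = {(0, 0), (0, 4), (0, 7), (1, 4), (2, 9), (3, 7), (3, 8), (6, 6), (7, 5), (8, 1), (8, 4), (8, 6), (9, 7), (10, 10)}.
Total count |C(F_11)_aff| = 14.


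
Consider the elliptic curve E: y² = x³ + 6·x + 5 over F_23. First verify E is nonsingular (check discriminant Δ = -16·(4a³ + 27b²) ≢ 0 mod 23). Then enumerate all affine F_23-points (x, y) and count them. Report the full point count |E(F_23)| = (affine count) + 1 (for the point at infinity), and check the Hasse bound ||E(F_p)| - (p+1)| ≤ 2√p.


Affine points = {(1, 9), (1, 14), (2, 5), (2, 18), (3, 2), (3, 21), (4, 1), (4, 22), (6, 2), (6, 21), (8, 6), (8, 17), (9, 11), (9, 12), (13, 7), (13, 16), (14, 2), (14, 21), (17, 11), (17, 12), (19, 3), (19, 20), (20, 11), (20, 12), (21, 10), (21, 13)}; affine count = 26; |E(F_23)| = 27.

Discriminant check: Δ ∝ 4a³ + 27b² = 4·6³ + 27·5² = 4·216 + 27·25 ≡ 21 (mod 23). Nonzero ⇒ E is nonsingular.
For each x ∈ F_23, compute rhs = x³ + 6·x + 5 mod 23, then count y ∈ F_23 with y² ≡ rhs.
  x = 0: rhs = 5, matching y values: none (0 points).
  x = 1: rhs = 12, matching y values: 9, 14 (2 points).
  x = 2: rhs = 2, matching y values: 5, 18 (2 points).
  x = 3: rhs = 4, matching y values: 2, 21 (2 points).
  x = 4: rhs = 1, matching y values: 1, 22 (2 points).
  x = 5: rhs = 22, matching y values: none (0 points).
  x = 6: rhs = 4, matching y values: 2, 21 (2 points).
  x = 7: rhs = 22, matching y values: none (0 points).
  x = 8: rhs = 13, matching y values: 6, 17 (2 points).
  x = 9: rhs = 6, matching y values: 11, 12 (2 points).
  x = 10: rhs = 7, matching y values: none (0 points).
  x = 11: rhs = 22, matching y values: none (0 points).
  x = 12: rhs = 11, matching y values: none (0 points).
  x = 13: rhs = 3, matching y values: 7, 16 (2 points).
  x = 14: rhs = 4, matching y values: 2, 21 (2 points).
  x = 15: rhs = 20, matching y values: none (0 points).
  x = 16: rhs = 11, matching y values: none (0 points).
  x = 17: rhs = 6, matching y values: 11, 12 (2 points).
  x = 18: rhs = 11, matching y values: none (0 points).
  x = 19: rhs = 9, matching y values: 3, 20 (2 points).
  x = 20: rhs = 6, matching y values: 11, 12 (2 points).
  x = 21: rhs = 8, matching y values: 10, 13 (2 points).
  x = 22: rhs = 21, matching y values: none (0 points).
Total affine count: 26.
Full point count |E(F_23)| = 26 + 1 = 27.
Hasse bound: |27 − (23+1)| = |3| = 3 ≤ 2√23 ≈ 9.5917 ✓.


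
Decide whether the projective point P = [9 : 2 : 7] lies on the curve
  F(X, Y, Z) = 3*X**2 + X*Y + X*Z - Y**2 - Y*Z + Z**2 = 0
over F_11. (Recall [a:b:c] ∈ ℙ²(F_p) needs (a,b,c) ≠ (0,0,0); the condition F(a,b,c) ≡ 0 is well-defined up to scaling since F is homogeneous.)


F(9,2,7) ≡ 3 (mod 11); P is NOT on the curve.

Evaluate F(9, 2, 7) term-by-term (mod 11).
  3*X**2 ↦ 3·81·1·1 = 243
  X*Y ↦ 1·9·2·1 = 18
  X*Z ↦ 1·9·1·7 = 63
  -Y**2 ↦ -1·1·4·1 = -4
  -Y*Z ↦ -1·1·2·7 = -14
  Z**2 ↦ 1·1·1·49 = 49
Sum: F(9, 2, 7) = (243) + (18) + (63) + (-4) + (-14) + (49) = 355.
Reducing mod 11: 355 ≡ 3 (mod 11).
Since F(a, b, c) ≡ 3 ≠ 0 (mod 11), P does NOT lie on the curve.


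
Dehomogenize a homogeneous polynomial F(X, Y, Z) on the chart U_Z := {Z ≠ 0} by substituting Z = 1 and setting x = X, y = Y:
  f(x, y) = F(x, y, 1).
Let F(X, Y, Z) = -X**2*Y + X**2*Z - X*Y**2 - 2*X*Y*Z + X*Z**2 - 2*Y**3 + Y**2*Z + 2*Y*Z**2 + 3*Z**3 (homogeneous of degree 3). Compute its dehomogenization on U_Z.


f(x, y) = -x**2*y + x**2 - x*y**2 - 2*x*y + x - 2*y**3 + y**2 + 2*y + 3

On U_Z we set Z = 1. Each monomial c·X^i·Y^j·Z^k in F becomes c·x^i·y^j·1^k = c·x^i·y^j.
Substituting Z = 1: F(X, Y, 1) = -x**2*y + x**2 - x*y**2 - 2*x*y + x - 2*y**3 + y**2 + 2*y + 3.
Note: deg(f) ≤ deg(F) = 3; strict inequality happens when F is divisible by Z (lost terms).


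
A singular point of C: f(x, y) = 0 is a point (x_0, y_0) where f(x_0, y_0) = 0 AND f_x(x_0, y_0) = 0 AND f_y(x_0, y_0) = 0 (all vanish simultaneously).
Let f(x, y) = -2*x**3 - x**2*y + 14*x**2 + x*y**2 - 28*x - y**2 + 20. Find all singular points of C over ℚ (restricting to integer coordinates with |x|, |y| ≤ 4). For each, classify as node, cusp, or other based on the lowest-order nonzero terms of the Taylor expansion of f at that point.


Singular points: {(2, 2)}; classification: cusp.

Compute partial derivatives:
  f_x = -6*x**2 - 2*x*y + 28*x + y**2 - 28.
  f_y = -x**2 + 2*x*y - 2*y.
Scan x_0 ∈ {−4, ..., 4}. For each x_0, f_y(x_0, y) is a polynomial in y; find its integer roots y ∈ {−4, ..., 4}, then test f_x and f at those candidates.
  x = -4: f_y(-4, y) = -10*y - 16; no integer root y with |y| ≤ 4.
  x = -3: f_y(-3, y) = -8*y - 9; no integer root y with |y| ≤ 4.
  x = -2: f_y(-2, y) = -6*y - 4; no integer root y with |y| ≤ 4.
  x = -1: f_y(-1, y) = -4*y - 1; no integer root y with |y| ≤ 4.
  x = 0: f_y(0, y) = -2*y; vanishes at y ∈ {0}. (0, 0): f_x = -28 ≠ 0.
  x = 1: f_y(1, y) = -1; no integer root y with |y| ≤ 4.
  x = 2: f_y(2, y) = 2*y - 4; vanishes at y ∈ {2}. (2, 2): f_x = 0, f = 0 — SINGULAR.
  x = 3: f_y(3, y) = 4*y - 9; no integer root y with |y| ≤ 4.
  x = 4: f_y(4, y) = 6*y - 16; no integer root y with |y| ≤ 4.
Only singular point on the grid: (2, 2).
Classify: substitute x = 2 + u, y = 2 + v and expand: f = -2*u**3 - u**2*v + u*v**2 + v**2.
No constant or linear terms (consistent with a singular point). Quadratic part: v**2. Cubic part: -2*u**3 - u**2*v + u*v**2.
The quadratic part v**2 is a perfect square, so there is a single (double) tangent line v = 0, i.e. y = 2. Restricting the cubic part to that line (v = 0) leaves -2*u**3 ≠ 0, so f is not divisible by v and the branch is v² ≈ 2*u**3 to lowest order — this is a cusp.
Classification: cusp.


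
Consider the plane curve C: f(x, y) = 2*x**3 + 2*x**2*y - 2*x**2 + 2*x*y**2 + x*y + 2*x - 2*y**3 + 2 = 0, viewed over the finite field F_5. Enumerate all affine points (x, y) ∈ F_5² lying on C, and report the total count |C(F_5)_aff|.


Affine F_5-points: {(0, 1), (1, 4), (2, 4), (4, 4)}; count = 4.

For each of the 25 pairs (x, y) ∈ F_5², evaluate f(x, y) mod 5. Record the zeros.
  x = 0: [0↦2, 1↦0, 2↦1, 3↦3, 4↦4]  zeros at y ∈ {1}
  x = 1: [0↦4, 1↦2, 2↦2, 3↦2, 4↦0]  zeros at y ∈ {4}
  x = 2: [0↦4, 1↦1, 2↦4, 3↦1, 4↦0]  zeros at y ∈ {4}
  x = 3: [0↦4, 1↦4, 2↦4, 3↦2, 4↦1]  zeros at y ∈ ∅
  x = 4: [0↦1, 1↦3, 2↦4, 3↦2, 4↦0]  zeros at y ∈ {4}
Collecting zeros: affine points = {(0, 1), (1, 4), (2, 4), (4, 4)}.
Total count |C(F_5)_aff| = 4.


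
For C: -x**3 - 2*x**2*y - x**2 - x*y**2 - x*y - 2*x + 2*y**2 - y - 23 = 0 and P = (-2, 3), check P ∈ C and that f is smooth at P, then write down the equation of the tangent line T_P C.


Tangent line at P: 2*x + 17*y - 47 = 0.

Step 1: f(-2, 3) = 0, so P lies on C.
Step 2: partial derivatives
  f_x(x, y) = -3*x**2 - 4*x*y - 2*x - y**2 - y - 2, f_y(x, y) = -2*x**2 - 2*x*y - x + 4*y - 1.
  f_x(P) = 2, f_y(P) = 17 (gradient nonzero, so P is smooth).
Step 3: tangent line at P: 2·(x − -2) + 17·(y − 3) = 0.
Expanding: 2*x + 17*y - 47 = 0.


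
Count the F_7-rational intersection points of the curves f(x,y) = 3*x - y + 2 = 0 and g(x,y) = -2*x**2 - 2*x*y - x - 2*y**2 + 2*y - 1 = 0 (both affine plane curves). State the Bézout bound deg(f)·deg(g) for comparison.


Common zeros: {(3, 4), (5, 3)}; count = 2; Bézout bound = 2.

deg(f) = 1, deg(g) = 2, so Bézout bound = 2.
Scan x ∈ F_7. For each x, list the y ∈ F_7 with f(x, y) ≡ 0 and those with g(x, y) ≡ 0 (mod 7); the common zeros in that column are the intersection.
  x = 0: f ≡ 0 at y ∈ {2}; g ≡ 0 at y ∈ ∅; common: ∅.
  x = 1: f ≡ 0 at y ∈ {5}; g ≡ 0 at y ∈ ∅; common: ∅.
  x = 2: f ≡ 0 at y ∈ {1}; g ≡ 0 at y ∈ {3}; common: ∅.
  x = 3: f ≡ 0 at y ∈ {4}; g ≡ 0 at y ∈ {1, 4}; common: {4}.
  x = 4: f ≡ 0 at y ∈ {0}; g ≡ 0 at y ∈ ∅; common: ∅.
  x = 5: f ≡ 0 at y ∈ {3}; g ≡ 0 at y ∈ {0, 3}; common: {3}.
  x = 6: f ≡ 0 at y ∈ {6}; g ≡ 0 at y ∈ {1}; common: ∅.
Collecting: common zeros = {(3, 4), (5, 3)}, so the count is 2.
Comparison with the Bézout bound: 2 ≤ 2 = deg(f)·deg(g), as expected for curves with no common component (the bound is attained).


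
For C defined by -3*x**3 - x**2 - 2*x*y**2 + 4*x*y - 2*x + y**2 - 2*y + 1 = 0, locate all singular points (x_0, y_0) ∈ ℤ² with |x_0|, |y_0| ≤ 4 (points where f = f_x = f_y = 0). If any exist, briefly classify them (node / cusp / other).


Singular points: {(0, 1)}; classification: node.

Compute partial derivatives:
  f_x = -9*x**2 - 2*x - 2*y**2 + 4*y - 2.
  f_y = -4*x*y + 4*x + 2*y - 2.
Scan x_0 ∈ {−4, ..., 4}. For each x_0, f_y(x_0, y) is a polynomial in y; find its integer roots y ∈ {−4, ..., 4}, then test f_x and f at those candidates.
  x = -4: f_y(-4, y) = 18*y - 18; vanishes at y ∈ {1}. (-4, 1): f_x = -136 ≠ 0.
  x = -3: f_y(-3, y) = 14*y - 14; vanishes at y ∈ {1}. (-3, 1): f_x = -75 ≠ 0.
  x = -2: f_y(-2, y) = 10*y - 10; vanishes at y ∈ {1}. (-2, 1): f_x = -32 ≠ 0.
  x = -1: f_y(-1, y) = 6*y - 6; vanishes at y ∈ {1}. (-1, 1): f_x = -7 ≠ 0.
  x = 0: f_y(0, y) = 2*y - 2; vanishes at y ∈ {1}. (0, 1): f_x = 0, f = 0 — SINGULAR.
  x = 1: f_y(1, y) = 2 - 2*y; vanishes at y ∈ {1}. (1, 1): f_x = -11 ≠ 0.
  x = 2: f_y(2, y) = 6 - 6*y; vanishes at y ∈ {1}. (2, 1): f_x = -40 ≠ 0.
  x = 3: f_y(3, y) = 10 - 10*y; vanishes at y ∈ {1}. (3, 1): f_x = -87 ≠ 0.
  x = 4: f_y(4, y) = 14 - 14*y; vanishes at y ∈ {1}. (4, 1): f_x = -152 ≠ 0.
Only singular point on the grid: (0, 1).
Classify: substitute x = 0 + u, y = 1 + v and expand: f = -3*u**3 - u**2 - 2*u*v**2 + v**2.
No constant or linear terms (consistent with a singular point). Quadratic part: -u**2 + v**2. Cubic part: -3*u**3 - 2*u*v**2.
The quadratic part v**2 - u**2 = (v − u)(v + u) splits into two distinct linear factors, so there are two distinct tangent lines y − 1 = ±(x − 0) — this is a node (ordinary double point).
Classification: node.


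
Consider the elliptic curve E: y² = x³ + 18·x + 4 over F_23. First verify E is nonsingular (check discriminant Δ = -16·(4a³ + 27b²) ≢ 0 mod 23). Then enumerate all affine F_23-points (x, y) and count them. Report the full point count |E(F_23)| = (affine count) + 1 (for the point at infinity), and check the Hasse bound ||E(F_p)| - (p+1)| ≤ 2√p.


Affine points = {(0, 2), (0, 21), (1, 0), (2, 5), (2, 18), (3, 4), (3, 19), (4, 5), (4, 18), (5, 9), (5, 14), (6, 11), (6, 12), (7, 6), (7, 17), (8, 4), (8, 19), (12, 4), (12, 19), (16, 8), (16, 15), (17, 5), (17, 18), (19, 11), (19, 12), (21, 11), (21, 12), (22, 10), (22, 13)}; affine count = 29; |E(F_23)| = 30.

Discriminant check: Δ ∝ 4a³ + 27b² = 4·18³ + 27·4² = 4·5832 + 27·16 ≡ 1 (mod 23). Nonzero ⇒ E is nonsingular.
For each x ∈ F_23, compute rhs = x³ + 18·x + 4 mod 23, then count y ∈ F_23 with y² ≡ rhs.
  x = 0: rhs = 4, matching y values: 2, 21 (2 points).
  x = 1: rhs = 0, matching y values: 0 (1 points).
  x = 2: rhs = 2, matching y values: 5, 18 (2 points).
  x = 3: rhs = 16, matching y values: 4, 19 (2 points).
  x = 4: rhs = 2, matching y values: 5, 18 (2 points).
  x = 5: rhs = 12, matching y values: 9, 14 (2 points).
  x = 6: rhs = 6, matching y values: 11, 12 (2 points).
  x = 7: rhs = 13, matching y values: 6, 17 (2 points).
  x = 8: rhs = 16, matching y values: 4, 19 (2 points).
  x = 9: rhs = 21, matching y values: none (0 points).
  x = 10: rhs = 11, matching y values: none (0 points).
  x = 11: rhs = 15, matching y values: none (0 points).
  x = 12: rhs = 16, matching y values: 4, 19 (2 points).
  x = 13: rhs = 20, matching y values: none (0 points).
  x = 14: rhs = 10, matching y values: none (0 points).
  x = 15: rhs = 15, matching y values: none (0 points).
  x = 16: rhs = 18, matching y values: 8, 15 (2 points).
  x = 17: rhs = 2, matching y values: 5, 18 (2 points).
  x = 18: rhs = 19, matching y values: none (0 points).
  x = 19: rhs = 6, matching y values: 11, 12 (2 points).
  x = 20: rhs = 15, matching y values: none (0 points).
  x = 21: rhs = 6, matching y values: 11, 12 (2 points).
  x = 22: rhs = 8, matching y values: 10, 13 (2 points).
Total affine count: 29.
Full point count |E(F_23)| = 29 + 1 = 30.
Hasse bound: |30 − (23+1)| = |6| = 6 ≤ 2√23 ≈ 9.5917 ✓.


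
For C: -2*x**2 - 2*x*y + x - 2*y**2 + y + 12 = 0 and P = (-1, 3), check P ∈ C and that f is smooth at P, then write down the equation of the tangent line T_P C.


Tangent line at P: -x - 9*y + 26 = 0.

Step 1: f(-1, 3) = 0, so P lies on C.
Step 2: partial derivatives
  f_x(x, y) = -4*x - 2*y + 1, f_y(x, y) = -2*x - 4*y + 1.
  f_x(P) = -1, f_y(P) = -9 (gradient nonzero, so P is smooth).
Step 3: tangent line at P: -1·(x − -1) + -9·(y − 3) = 0.
Expanding: -x - 9*y + 26 = 0.


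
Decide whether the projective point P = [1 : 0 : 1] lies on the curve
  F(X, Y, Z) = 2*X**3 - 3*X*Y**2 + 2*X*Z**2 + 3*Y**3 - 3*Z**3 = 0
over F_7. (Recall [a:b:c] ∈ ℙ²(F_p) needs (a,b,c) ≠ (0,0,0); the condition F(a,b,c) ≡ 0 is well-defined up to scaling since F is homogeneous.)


F(1,0,1) ≡ 1 (mod 7); P is NOT on the curve.

Evaluate F(1, 0, 1) term-by-term (mod 7).
  2*X**3 ↦ 2·1·1·1 = 2
  -3*X*Y**2 ↦ -3·1·0·1 = 0
  2*X*Z**2 ↦ 2·1·1·1 = 2
  3*Y**3 ↦ 3·1·0·1 = 0
  -3*Z**3 ↦ -3·1·1·1 = -3
Sum: F(1, 0, 1) = (2) + (0) + (2) + (0) + (-3) = 1.
Reducing mod 7: 1 ≡ 1 (mod 7).
Since F(a, b, c) ≡ 1 ≠ 0 (mod 7), P does NOT lie on the curve.


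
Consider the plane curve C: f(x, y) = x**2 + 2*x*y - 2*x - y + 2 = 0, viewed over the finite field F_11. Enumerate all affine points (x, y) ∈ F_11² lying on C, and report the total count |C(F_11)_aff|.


Affine F_11-points: {(0, 2), (1, 10), (2, 3), (3, 10), (4, 8), (5, 3), (7, 9), (8, 4), (9, 2), (10, 9)}; count = 10.

For each of the 121 pairs (x, y) ∈ F_11², evaluate f(x, y) mod 11. Record the zeros.
  x = 0: [0↦2, 1↦1, 2↦0, 3↦10, 4↦9, 5↦8, 6↦7, 7↦6, 8↦5, 9↦4, 10↦3]  zeros at y ∈ {2}
  x = 1: [0↦1, 1↦2, 2↦3, 3↦4, 4↦5, 5↦6, 6↦7, 7↦8, 8↦9, 9↦10, 10↦0]  zeros at y ∈ {10}
  x = 2: [0↦2, 1↦5, 2↦8, 3↦0, 4↦3, 5↦6, 6↦9, 7↦1, 8↦4, 9↦7, 10↦10]  zeros at y ∈ {3}
  x = 3: [0↦5, 1↦10, 2↦4, 3↦9, 4↦3, 5↦8, 6↦2, 7↦7, 8↦1, 9↦6, 10↦0]  zeros at y ∈ {10}
  x = 4: [0↦10, 1↦6, 2↦2, 3↦9, 4↦5, 5↦1, 6↦8, 7↦4, 8↦0, 9↦7, 10↦3]  zeros at y ∈ {8}
  x = 5: [0↦6, 1↦4, 2↦2, 3↦0, 4↦9, 5↦7, 6↦5, 7↦3, 8↦1, 9↦10, 10↦8]  zeros at y ∈ {3}
  x = 6: [0↦4, 1↦4, 2↦4, 3↦4, 4↦4, 5↦4, 6↦4, 7↦4, 8↦4, 9↦4, 10↦4]  zeros at y ∈ ∅
  x = 7: [0↦4, 1↦6, 2↦8, 3↦10, 4↦1, 5↦3, 6↦5, 7↦7, 8↦9, 9↦0, 10↦2]  zeros at y ∈ {9}
  x = 8: [0↦6, 1↦10, 2↦3, 3↦7, 4↦0, 5↦4, 6↦8, 7↦1, 8↦5, 9↦9, 10↦2]  zeros at y ∈ {4}
  x = 9: [0↦10, 1↦5, 2↦0, 3↦6, 4↦1, 5↦7, 6↦2, 7↦8, 8↦3, 9↦9, 10↦4]  zeros at y ∈ {2}
  x = 10: [0↦5, 1↦2, 2↦10, 3↦7, 4↦4, 5↦1, 6↦9, 7↦6, 8↦3, 9↦0, 10↦8]  zeros at y ∈ {9}
Collecting zeros: affine points = {(0, 2), (1, 10), (2, 3), (3, 10), (4, 8), (5, 3), (7, 9), (8, 4), (9, 2), (10, 9)}.
Total count |C(F_11)_aff| = 10.


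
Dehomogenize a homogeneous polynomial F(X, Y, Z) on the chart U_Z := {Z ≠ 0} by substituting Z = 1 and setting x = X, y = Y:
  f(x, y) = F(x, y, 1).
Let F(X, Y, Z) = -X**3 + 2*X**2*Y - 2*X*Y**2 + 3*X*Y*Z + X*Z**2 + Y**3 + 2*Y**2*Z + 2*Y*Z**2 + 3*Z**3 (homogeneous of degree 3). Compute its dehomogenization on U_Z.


f(x, y) = -x**3 + 2*x**2*y - 2*x*y**2 + 3*x*y + x + y**3 + 2*y**2 + 2*y + 3

On U_Z we set Z = 1. Each monomial c·X^i·Y^j·Z^k in F becomes c·x^i·y^j·1^k = c·x^i·y^j.
Substituting Z = 1: F(X, Y, 1) = -x**3 + 2*x**2*y - 2*x*y**2 + 3*x*y + x + y**3 + 2*y**2 + 2*y + 3.
Note: deg(f) ≤ deg(F) = 3; strict inequality happens when F is divisible by Z (lost terms).


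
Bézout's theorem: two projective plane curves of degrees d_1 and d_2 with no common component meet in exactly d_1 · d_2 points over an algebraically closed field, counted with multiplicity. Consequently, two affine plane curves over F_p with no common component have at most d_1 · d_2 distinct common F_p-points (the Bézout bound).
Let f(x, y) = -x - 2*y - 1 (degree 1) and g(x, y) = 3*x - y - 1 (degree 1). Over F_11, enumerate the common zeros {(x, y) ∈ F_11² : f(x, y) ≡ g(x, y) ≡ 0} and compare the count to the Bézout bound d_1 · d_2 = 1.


Common zeros: {(8, 1)}; count = 1; Bézout bound = 1.

deg(f) = 1, deg(g) = 1, so Bézout bound = 1.
Scan x ∈ F_11. For each x, list the y ∈ F_11 with f(x, y) ≡ 0 and those with g(x, y) ≡ 0 (mod 11); the common zeros in that column are the intersection.
  x = 0: f ≡ 0 at y ∈ {5}; g ≡ 0 at y ∈ {10}; common: ∅.
  x = 1: f ≡ 0 at y ∈ {10}; g ≡ 0 at y ∈ {2}; common: ∅.
  x = 2: f ≡ 0 at y ∈ {4}; g ≡ 0 at y ∈ {5}; common: ∅.
  x = 3: f ≡ 0 at y ∈ {9}; g ≡ 0 at y ∈ {8}; common: ∅.
  x = 4: f ≡ 0 at y ∈ {3}; g ≡ 0 at y ∈ {0}; common: ∅.
  x = 5: f ≡ 0 at y ∈ {8}; g ≡ 0 at y ∈ {3}; common: ∅.
  x = 6: f ≡ 0 at y ∈ {2}; g ≡ 0 at y ∈ {6}; common: ∅.
  x = 7: f ≡ 0 at y ∈ {7}; g ≡ 0 at y ∈ {9}; common: ∅.
  x = 8: f ≡ 0 at y ∈ {1}; g ≡ 0 at y ∈ {1}; common: {1}.
  x = 9: f ≡ 0 at y ∈ {6}; g ≡ 0 at y ∈ {4}; common: ∅.
  x = 10: f ≡ 0 at y ∈ {0}; g ≡ 0 at y ∈ {7}; common: ∅.
Collecting: common zeros = {(8, 1)}, so the count is 1.
Comparison with the Bézout bound: 1 ≤ 1 = deg(f)·deg(g), as expected for curves with no common component (the bound is attained).


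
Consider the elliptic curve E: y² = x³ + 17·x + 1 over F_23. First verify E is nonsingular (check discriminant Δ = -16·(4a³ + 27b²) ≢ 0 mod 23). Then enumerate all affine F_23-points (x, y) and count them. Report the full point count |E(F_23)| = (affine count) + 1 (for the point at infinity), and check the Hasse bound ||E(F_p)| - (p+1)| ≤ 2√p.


Affine points = {(0, 1), (0, 22), (4, 8), (4, 15), (5, 2), (5, 21), (7, 7), (7, 16), (9, 3), (9, 20), (11, 1), (11, 22), (12, 1), (12, 22), (13, 2), (13, 21), (14, 4), (14, 19), (22, 11), (22, 12)}; affine count = 20; |E(F_23)| = 21.

Discriminant check: Δ ∝ 4a³ + 27b² = 4·17³ + 27·1² = 4·4913 + 27·1 ≡ 14 (mod 23). Nonzero ⇒ E is nonsingular.
For each x ∈ F_23, compute rhs = x³ + 17·x + 1 mod 23, then count y ∈ F_23 with y² ≡ rhs.
  x = 0: rhs = 1, matching y values: 1, 22 (2 points).
  x = 1: rhs = 19, matching y values: none (0 points).
  x = 2: rhs = 20, matching y values: none (0 points).
  x = 3: rhs = 10, matching y values: none (0 points).
  x = 4: rhs = 18, matching y values: 8, 15 (2 points).
  x = 5: rhs = 4, matching y values: 2, 21 (2 points).
  x = 6: rhs = 20, matching y values: none (0 points).
  x = 7: rhs = 3, matching y values: 7, 16 (2 points).
  x = 8: rhs = 5, matching y values: none (0 points).
  x = 9: rhs = 9, matching y values: 3, 20 (2 points).
  x = 10: rhs = 21, matching y values: none (0 points).
  x = 11: rhs = 1, matching y values: 1, 22 (2 points).
  x = 12: rhs = 1, matching y values: 1, 22 (2 points).
  x = 13: rhs = 4, matching y values: 2, 21 (2 points).
  x = 14: rhs = 16, matching y values: 4, 19 (2 points).
  x = 15: rhs = 20, matching y values: none (0 points).
  x = 16: rhs = 22, matching y values: none (0 points).
  x = 17: rhs = 5, matching y values: none (0 points).
  x = 18: rhs = 21, matching y values: none (0 points).
  x = 19: rhs = 7, matching y values: none (0 points).
  x = 20: rhs = 15, matching y values: none (0 points).
  x = 21: rhs = 5, matching y values: none (0 points).
  x = 22: rhs = 6, matching y values: 11, 12 (2 points).
Total affine count: 20.
Full point count |E(F_23)| = 20 + 1 = 21.
Hasse bound: |21 − (23+1)| = |-3| = 3 ≤ 2√23 ≈ 9.5917 ✓.


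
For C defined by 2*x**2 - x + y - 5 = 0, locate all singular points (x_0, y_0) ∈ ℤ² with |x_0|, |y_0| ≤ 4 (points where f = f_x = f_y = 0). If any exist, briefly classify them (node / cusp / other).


No singular points in the scanned grid; C is smooth there.

Compute partial derivatives:
  f_x = 4*x - 1.
  f_y = 1.
f_y = 1 is a nonzero constant, so f_y never vanishes: no point (x, y) can satisfy f = f_x = f_y = 0. In particular no (x, y) ∈ {−4, ..., 4}² is singular; the curve is smooth.


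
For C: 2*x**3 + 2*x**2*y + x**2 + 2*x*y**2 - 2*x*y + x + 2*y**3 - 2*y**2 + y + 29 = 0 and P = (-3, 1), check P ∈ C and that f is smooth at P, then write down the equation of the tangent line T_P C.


Tangent line at P: 37*x + 15*y + 96 = 0.

Step 1: f(-3, 1) = 0, so P lies on C.
Step 2: partial derivatives
  f_x(x, y) = 6*x**2 + 4*x*y + 2*x + 2*y**2 - 2*y + 1, f_y(x, y) = 2*x**2 + 4*x*y - 2*x + 6*y**2 - 4*y + 1.
  f_x(P) = 37, f_y(P) = 15 (gradient nonzero, so P is smooth).
Step 3: tangent line at P: 37·(x − -3) + 15·(y − 1) = 0.
Expanding: 37*x + 15*y + 96 = 0.


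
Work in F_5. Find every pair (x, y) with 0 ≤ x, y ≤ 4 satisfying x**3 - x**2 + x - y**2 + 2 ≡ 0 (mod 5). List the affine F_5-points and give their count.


Affine F_5-points: {(4, 2), (4, 3)}; count = 2.

For each of the 25 pairs (x, y) ∈ F_5², evaluate f(x, y) mod 5. Record the zeros.
  x = 0: [0↦2, 1↦1, 2↦3, 3↦3, 4↦1]  zeros at y ∈ ∅
  x = 1: [0↦3, 1↦2, 2↦4, 3↦4, 4↦2]  zeros at y ∈ ∅
  x = 2: [0↦3, 1↦2, 2↦4, 3↦4, 4↦2]  zeros at y ∈ ∅
  x = 3: [0↦3, 1↦2, 2↦4, 3↦4, 4↦2]  zeros at y ∈ ∅
  x = 4: [0↦4, 1↦3, 2↦0, 3↦0, 4↦3]  zeros at y ∈ {2, 3}
Collecting zeros: affine points = {(4, 2), (4, 3)}.
Total count |C(F_5)_aff| = 2.


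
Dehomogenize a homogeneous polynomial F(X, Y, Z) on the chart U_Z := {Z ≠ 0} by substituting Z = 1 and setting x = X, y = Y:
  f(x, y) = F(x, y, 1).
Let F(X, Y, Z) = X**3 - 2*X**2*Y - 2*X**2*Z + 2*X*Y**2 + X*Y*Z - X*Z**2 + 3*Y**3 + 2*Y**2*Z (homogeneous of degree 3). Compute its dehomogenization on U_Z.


f(x, y) = x**3 - 2*x**2*y - 2*x**2 + 2*x*y**2 + x*y - x + 3*y**3 + 2*y**2

On U_Z we set Z = 1. Each monomial c·X^i·Y^j·Z^k in F becomes c·x^i·y^j·1^k = c·x^i·y^j.
Substituting Z = 1: F(X, Y, 1) = x**3 - 2*x**2*y - 2*x**2 + 2*x*y**2 + x*y - x + 3*y**3 + 2*y**2.
Note: deg(f) ≤ deg(F) = 3; strict inequality happens when F is divisible by Z (lost terms).


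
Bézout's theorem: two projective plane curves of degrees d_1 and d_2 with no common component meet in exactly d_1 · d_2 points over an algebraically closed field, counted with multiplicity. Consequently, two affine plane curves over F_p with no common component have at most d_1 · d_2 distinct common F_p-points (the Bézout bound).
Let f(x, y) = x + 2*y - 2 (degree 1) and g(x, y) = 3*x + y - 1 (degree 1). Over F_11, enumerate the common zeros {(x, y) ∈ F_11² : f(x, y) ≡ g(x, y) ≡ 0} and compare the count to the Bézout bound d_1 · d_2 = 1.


Common zeros: {(0, 1)}; count = 1; Bézout bound = 1.

deg(f) = 1, deg(g) = 1, so Bézout bound = 1.
Scan x ∈ F_11. For each x, list the y ∈ F_11 with f(x, y) ≡ 0 and those with g(x, y) ≡ 0 (mod 11); the common zeros in that column are the intersection.
  x = 0: f ≡ 0 at y ∈ {1}; g ≡ 0 at y ∈ {1}; common: {1}.
  x = 1: f ≡ 0 at y ∈ {6}; g ≡ 0 at y ∈ {9}; common: ∅.
  x = 2: f ≡ 0 at y ∈ {0}; g ≡ 0 at y ∈ {6}; common: ∅.
  x = 3: f ≡ 0 at y ∈ {5}; g ≡ 0 at y ∈ {3}; common: ∅.
  x = 4: f ≡ 0 at y ∈ {10}; g ≡ 0 at y ∈ {0}; common: ∅.
  x = 5: f ≡ 0 at y ∈ {4}; g ≡ 0 at y ∈ {8}; common: ∅.
  x = 6: f ≡ 0 at y ∈ {9}; g ≡ 0 at y ∈ {5}; common: ∅.
  x = 7: f ≡ 0 at y ∈ {3}; g ≡ 0 at y ∈ {2}; common: ∅.
  x = 8: f ≡ 0 at y ∈ {8}; g ≡ 0 at y ∈ {10}; common: ∅.
  x = 9: f ≡ 0 at y ∈ {2}; g ≡ 0 at y ∈ {7}; common: ∅.
  x = 10: f ≡ 0 at y ∈ {7}; g ≡ 0 at y ∈ {4}; common: ∅.
Collecting: common zeros = {(0, 1)}, so the count is 1.
Comparison with the Bézout bound: 1 ≤ 1 = deg(f)·deg(g), as expected for curves with no common component (the bound is attained).


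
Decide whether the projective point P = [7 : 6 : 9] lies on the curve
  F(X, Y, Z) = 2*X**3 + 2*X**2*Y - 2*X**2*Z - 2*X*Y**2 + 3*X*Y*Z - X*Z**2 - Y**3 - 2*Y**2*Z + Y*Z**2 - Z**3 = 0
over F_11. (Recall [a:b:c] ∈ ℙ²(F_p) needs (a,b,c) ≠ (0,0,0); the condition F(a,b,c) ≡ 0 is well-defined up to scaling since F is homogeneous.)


F(7,6,9) ≡ 8 (mod 11); P is NOT on the curve.

Evaluate F(7, 6, 9) term-by-term (mod 11).
  2*X**3 ↦ 2·343·1·1 = 686
  2*X**2*Y ↦ 2·49·6·1 = 588
  -2*X**2*Z ↦ -2·49·1·9 = -882
  -2*X*Y**2 ↦ -2·7·36·1 = -504
  3*X*Y*Z ↦ 3·7·6·9 = 1134
  -X*Z**2 ↦ -1·7·1·81 = -567
  -Y**3 ↦ -1·1·216·1 = -216
  -2*Y**2*Z ↦ -2·1·36·9 = -648
  Y*Z**2 ↦ 1·1·6·81 = 486
  -Z**3 ↦ -1·1·1·729 = -729
Sum: F(7, 6, 9) = (686) + (588) + (-882) + (-504) + (1134) + (-567) + (-216) + (-648) + (486) + (-729) = -652.
Reducing mod 11: -652 ≡ 8 (mod 11).
Since F(a, b, c) ≡ 8 ≠ 0 (mod 11), P does NOT lie on the curve.


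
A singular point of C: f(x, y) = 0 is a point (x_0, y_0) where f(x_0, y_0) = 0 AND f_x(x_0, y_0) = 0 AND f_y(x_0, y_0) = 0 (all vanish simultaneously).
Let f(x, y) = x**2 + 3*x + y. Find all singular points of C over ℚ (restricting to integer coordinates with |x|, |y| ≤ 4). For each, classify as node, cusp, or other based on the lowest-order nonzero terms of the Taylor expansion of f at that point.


No singular points in the scanned grid; C is smooth there.

Compute partial derivatives:
  f_x = 2*x + 3.
  f_y = 1.
f_y = 1 is a nonzero constant, so f_y never vanishes: no point (x, y) can satisfy f = f_x = f_y = 0. In particular no (x, y) ∈ {−4, ..., 4}² is singular; the curve is smooth.
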